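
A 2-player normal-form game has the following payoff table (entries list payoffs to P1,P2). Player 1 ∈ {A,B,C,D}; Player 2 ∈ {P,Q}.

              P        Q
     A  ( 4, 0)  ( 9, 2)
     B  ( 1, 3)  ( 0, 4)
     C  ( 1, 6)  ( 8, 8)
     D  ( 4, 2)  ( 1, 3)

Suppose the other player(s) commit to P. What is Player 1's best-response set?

P1 best: {A,D}

u_1(A vs P) = 4
u_1(B vs P) = 1
u_1(C vs P) = 1
u_1(D vs P) = 4
max payoff 4 at {A,D}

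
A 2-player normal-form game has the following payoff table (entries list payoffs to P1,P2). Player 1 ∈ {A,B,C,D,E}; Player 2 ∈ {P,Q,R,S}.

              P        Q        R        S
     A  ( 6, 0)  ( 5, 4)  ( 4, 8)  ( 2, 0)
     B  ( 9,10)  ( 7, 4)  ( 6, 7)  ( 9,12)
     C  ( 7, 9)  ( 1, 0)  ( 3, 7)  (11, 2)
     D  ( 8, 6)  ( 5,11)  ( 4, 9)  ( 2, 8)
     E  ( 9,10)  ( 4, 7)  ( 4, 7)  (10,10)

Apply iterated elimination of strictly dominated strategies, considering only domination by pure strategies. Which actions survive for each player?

IESDS → P1:{B,C,E} P2:{P,S}

P1 drop A (B beats it: P:9>6 Q:7>5 R:6>4 S:9>2)
P1 drop D (B beats it: P:9>8 Q:7>5 R:6>4 S:9>2)
P2 drop Q (P beats it: B:10>4 C:9>0 E:10>7)
P2 drop R (P beats it: B:10>7 C:9>7 E:10>7)
P1→{B,C,E} P2→{P,S}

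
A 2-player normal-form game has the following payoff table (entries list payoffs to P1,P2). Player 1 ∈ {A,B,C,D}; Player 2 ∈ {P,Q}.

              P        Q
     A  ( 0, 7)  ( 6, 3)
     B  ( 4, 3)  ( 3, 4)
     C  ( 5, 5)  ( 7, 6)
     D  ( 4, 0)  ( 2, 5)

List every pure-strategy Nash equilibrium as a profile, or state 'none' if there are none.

Nash profiles: (C,Q)

(A,P): not NE [P1→C gives 5>0]
(A,Q): not NE [P1→C gives 7>6; P2→P gives 7>3]
(B,P): not NE [P1→C gives 5>4; P2→Q gives 4>3]
(B,Q): not NE [P1→C gives 7>3]
(C,P): not NE [P2→Q gives 6>5]
(C,Q): NE
(D,P): not NE [P1→C gives 5>4; P2→Q gives 5>0]
(D,Q): not NE [P1→C gives 7>2]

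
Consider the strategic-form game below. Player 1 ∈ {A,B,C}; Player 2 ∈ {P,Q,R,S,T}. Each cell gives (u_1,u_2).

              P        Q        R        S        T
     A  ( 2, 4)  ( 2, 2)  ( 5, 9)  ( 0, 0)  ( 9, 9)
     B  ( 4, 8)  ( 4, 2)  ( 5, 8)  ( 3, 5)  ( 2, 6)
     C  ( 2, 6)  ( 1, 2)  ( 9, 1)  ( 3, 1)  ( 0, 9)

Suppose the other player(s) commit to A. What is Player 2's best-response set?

u_2(P vs A) = 4
u_2(Q vs A) = 2
u_2(R vs A) = 9
u_2(S vs A) = 0
u_2(T vs A) = 9
max payoff 9 at {R,T}

P2 best: {R,T}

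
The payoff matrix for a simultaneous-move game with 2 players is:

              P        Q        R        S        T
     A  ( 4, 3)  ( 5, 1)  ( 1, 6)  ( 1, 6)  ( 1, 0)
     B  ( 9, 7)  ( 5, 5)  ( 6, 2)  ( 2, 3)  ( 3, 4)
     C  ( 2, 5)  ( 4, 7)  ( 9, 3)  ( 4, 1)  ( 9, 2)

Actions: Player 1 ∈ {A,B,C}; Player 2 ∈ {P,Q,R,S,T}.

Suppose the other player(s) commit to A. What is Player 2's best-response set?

argmax u_2 = {R,S}

u_2(P vs A) = 3
u_2(Q vs A) = 1
u_2(R vs A) = 6
u_2(S vs A) = 6
u_2(T vs A) = 0
max payoff 6 at {R,S}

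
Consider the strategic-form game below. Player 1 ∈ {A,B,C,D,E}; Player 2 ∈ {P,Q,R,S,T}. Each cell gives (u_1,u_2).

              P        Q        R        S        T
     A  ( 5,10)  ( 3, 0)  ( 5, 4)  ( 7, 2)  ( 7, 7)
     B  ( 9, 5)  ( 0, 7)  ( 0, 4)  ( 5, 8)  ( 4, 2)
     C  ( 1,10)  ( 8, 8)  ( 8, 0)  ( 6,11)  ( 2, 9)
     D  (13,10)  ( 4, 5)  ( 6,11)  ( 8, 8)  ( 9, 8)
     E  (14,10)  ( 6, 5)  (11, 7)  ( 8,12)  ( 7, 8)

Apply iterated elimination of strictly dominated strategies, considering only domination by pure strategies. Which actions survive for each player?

P1 drop A (D beats it: P:13>5 Q:4>3 R:6>5 S:8>7 T:9>7)
P1 drop B (D beats it: P:13>9 Q:4>0 R:6>0 S:8>5 T:9>4)
P2 drop Q (P beats it: C:10>8 D:10>5 E:10>5)
P1 drop C (E beats it: P:14>1 R:11>8 S:8>6 T:7>2)
P2 drop T (P beats it: D:10>8 E:10>8)
P1→{D,E} P2→{P,R,S}

IESDS → P1:{D,E} P2:{P,R,S}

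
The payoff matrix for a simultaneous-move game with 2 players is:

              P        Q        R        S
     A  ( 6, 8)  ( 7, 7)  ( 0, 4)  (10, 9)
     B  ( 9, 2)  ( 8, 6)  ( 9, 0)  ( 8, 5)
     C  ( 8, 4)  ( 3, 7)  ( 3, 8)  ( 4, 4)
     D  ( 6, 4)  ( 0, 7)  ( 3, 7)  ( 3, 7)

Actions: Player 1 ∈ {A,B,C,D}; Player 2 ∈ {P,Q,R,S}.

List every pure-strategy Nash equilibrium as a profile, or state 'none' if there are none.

NE set: (A,S), (B,Q)

(A,P): not NE [P1→B gives 9>6; P2→S gives 9>8]
(A,Q): not NE [P1→B gives 8>7; P2→S gives 9>7]
(A,R): not NE [P1→B gives 9>0; P2→S gives 9>4]
(A,S): NE
(B,P): not NE [P2→Q gives 6>2]
(B,Q): NE
(B,R): not NE [P2→Q gives 6>0]
(B,S): not NE [P1→A gives 10>8; P2→Q gives 6>5]
(C,P): not NE [P1→B gives 9>8; P2→R gives 8>4]
(C,Q): not NE [P1→B gives 8>3; P2→R gives 8>7]
(C,R): not NE [P1→B gives 9>3]
(C,S): not NE [P1→A gives 10>4; P2→R gives 8>4]
(D,P): not NE [P1→B gives 9>6; P2→S gives 7>4]
(D,Q): not NE [P1→B gives 8>0]
(D,R): not NE [P1→B gives 9>3]
(D,S): not NE [P1→A gives 10>3]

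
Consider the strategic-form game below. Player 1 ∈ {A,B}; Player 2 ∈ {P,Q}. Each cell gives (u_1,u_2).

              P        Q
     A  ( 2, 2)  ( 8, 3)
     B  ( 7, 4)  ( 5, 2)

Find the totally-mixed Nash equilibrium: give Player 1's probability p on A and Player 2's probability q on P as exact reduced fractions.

P1 indiff ⇒ q·2+(1-q)·8 = q·7+(1-q)·5 ⇒ q(-5) = (1-q)(-3) ⇒ q = 3/8
P2 indiff ⇒ p·2+(1-p)·4 = p·3+(1-p)·2 ⇒ p(-1) = (1-p)(-2) ⇒ p = 2/3

p=2/3, q=3/8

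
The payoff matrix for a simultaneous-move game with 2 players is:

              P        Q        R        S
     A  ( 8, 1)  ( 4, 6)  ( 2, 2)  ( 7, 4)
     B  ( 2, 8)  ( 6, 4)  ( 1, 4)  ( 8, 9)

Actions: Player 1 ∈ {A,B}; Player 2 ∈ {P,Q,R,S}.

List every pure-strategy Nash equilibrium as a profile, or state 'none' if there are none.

Nash profiles: (B,S)

(A,P): not NE [P2→Q gives 6>1]
(A,Q): not NE [P1→B gives 6>4]
(A,R): not NE [P2→Q gives 6>2]
(A,S): not NE [P1→B gives 8>7; P2→Q gives 6>4]
(B,P): not NE [P1→A gives 8>2; P2→S gives 9>8]
(B,Q): not NE [P2→S gives 9>4]
(B,R): not NE [P1→A gives 2>1; P2→S gives 9>4]
(B,S): NE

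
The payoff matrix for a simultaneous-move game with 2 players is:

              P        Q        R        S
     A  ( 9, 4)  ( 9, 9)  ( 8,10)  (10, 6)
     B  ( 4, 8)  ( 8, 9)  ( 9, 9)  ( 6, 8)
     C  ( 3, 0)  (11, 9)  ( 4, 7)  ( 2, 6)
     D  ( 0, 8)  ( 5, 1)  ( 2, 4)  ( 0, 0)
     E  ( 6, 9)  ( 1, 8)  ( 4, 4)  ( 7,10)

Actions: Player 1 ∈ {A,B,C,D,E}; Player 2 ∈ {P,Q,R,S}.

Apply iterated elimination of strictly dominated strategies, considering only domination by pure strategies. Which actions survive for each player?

Remaining: P1:{A,B,C} P2:{Q,R}

P1 drop D (A beats it: P:9>0 Q:9>5 R:8>2 S:10>0)
P1 drop E (A beats it: P:9>6 Q:9>1 R:8>4 S:10>7)
P2 drop P (Q beats it: A:9>4 B:9>8 C:9>0)
P2 drop S (Q beats it: A:9>6 B:9>8 C:9>6)
P1→{A,B,C} P2→{Q,R}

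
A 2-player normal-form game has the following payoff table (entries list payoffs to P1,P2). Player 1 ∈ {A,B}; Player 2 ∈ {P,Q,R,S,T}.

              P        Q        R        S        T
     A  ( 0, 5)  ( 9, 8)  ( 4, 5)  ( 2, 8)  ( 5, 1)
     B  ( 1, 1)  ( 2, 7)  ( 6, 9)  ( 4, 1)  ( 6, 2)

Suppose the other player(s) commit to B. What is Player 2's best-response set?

u_2(P vs B) = 1
u_2(Q vs B) = 7
u_2(R vs B) = 9
u_2(S vs B) = 1
u_2(T vs B) = 2
max payoff 9 at {R}

P2 best: {R}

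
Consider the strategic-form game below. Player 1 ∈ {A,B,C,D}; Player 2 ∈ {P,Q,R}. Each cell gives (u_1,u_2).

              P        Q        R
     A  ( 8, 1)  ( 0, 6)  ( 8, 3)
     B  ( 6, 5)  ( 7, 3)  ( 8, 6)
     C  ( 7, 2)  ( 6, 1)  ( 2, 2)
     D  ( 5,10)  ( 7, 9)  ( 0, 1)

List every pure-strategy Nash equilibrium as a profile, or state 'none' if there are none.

PSNE = {(B,R)}

(A,P): not NE [P2→Q gives 6>1]
(A,Q): not NE [P1→D gives 7>0]
(A,R): not NE [P2→Q gives 6>3]
(B,P): not NE [P1→A gives 8>6; P2→R gives 6>5]
(B,Q): not NE [P2→R gives 6>3]
(B,R): NE
(C,P): not NE [P1→A gives 8>7]
(C,Q): not NE [P1→D gives 7>6; P2→R gives 2>1]
(C,R): not NE [P1→B gives 8>2]
(D,P): not NE [P1→A gives 8>5]
(D,Q): not NE [P2→P gives 10>9]
(D,R): not NE [P1→B gives 8>0; P2→P gives 10>1]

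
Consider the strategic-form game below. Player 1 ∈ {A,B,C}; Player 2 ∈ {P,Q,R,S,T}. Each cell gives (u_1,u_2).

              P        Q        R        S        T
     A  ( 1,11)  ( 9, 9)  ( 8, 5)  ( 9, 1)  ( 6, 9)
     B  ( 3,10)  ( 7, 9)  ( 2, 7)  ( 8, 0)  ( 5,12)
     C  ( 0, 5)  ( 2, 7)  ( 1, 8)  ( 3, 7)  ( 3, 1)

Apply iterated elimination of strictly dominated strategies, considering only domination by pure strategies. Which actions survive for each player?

P1 drop C (A beats it: P:1>0 Q:9>2 R:8>1 S:9>3 T:6>3)
P2 drop Q (P beats it: A:11>9 B:10>9)
P2 drop R (P beats it: A:11>5 B:10>7)
P2 drop S (P beats it: A:11>1 B:10>0)
P1→{A,B} P2→{P,T}

Survivors P1:{A,B} P2:{P,T}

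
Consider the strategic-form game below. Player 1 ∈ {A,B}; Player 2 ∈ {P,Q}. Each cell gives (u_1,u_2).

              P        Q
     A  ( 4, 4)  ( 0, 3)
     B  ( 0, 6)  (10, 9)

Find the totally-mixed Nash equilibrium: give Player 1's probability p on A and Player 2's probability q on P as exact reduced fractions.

p=3/4, q=5/7

P1 indiff ⇒ q·4+(1-q)·0 = q·0+(1-q)·10 ⇒ q(4) = (1-q)(10) ⇒ q = 5/7
P2 indiff ⇒ p·4+(1-p)·6 = p·3+(1-p)·9 ⇒ p(1) = (1-p)(3) ⇒ p = 3/4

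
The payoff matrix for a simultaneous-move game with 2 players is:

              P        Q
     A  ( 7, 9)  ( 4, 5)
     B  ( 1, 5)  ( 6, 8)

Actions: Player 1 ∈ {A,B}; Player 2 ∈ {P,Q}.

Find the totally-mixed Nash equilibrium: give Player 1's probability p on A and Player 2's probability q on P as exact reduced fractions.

p=3/7, q=1/4

P1 indiff ⇒ q·7+(1-q)·4 = q·1+(1-q)·6 ⇒ q(6) = (1-q)(2) ⇒ q = 1/4
P2 indiff ⇒ p·9+(1-p)·5 = p·5+(1-p)·8 ⇒ p(4) = (1-p)(3) ⇒ p = 3/7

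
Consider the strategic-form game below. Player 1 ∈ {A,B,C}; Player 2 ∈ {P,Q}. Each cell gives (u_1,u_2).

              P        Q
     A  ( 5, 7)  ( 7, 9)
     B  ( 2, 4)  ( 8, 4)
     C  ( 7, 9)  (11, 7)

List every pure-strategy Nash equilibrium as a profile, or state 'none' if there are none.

(A,P): not NE [P1→C gives 7>5; P2→Q gives 9>7]
(A,Q): not NE [P1→C gives 11>7]
(B,P): not NE [P1→C gives 7>2]
(B,Q): not NE [P1→C gives 11>8]
(C,P): NE
(C,Q): not NE [P2→P gives 9>7]

Nash profiles: (C,P)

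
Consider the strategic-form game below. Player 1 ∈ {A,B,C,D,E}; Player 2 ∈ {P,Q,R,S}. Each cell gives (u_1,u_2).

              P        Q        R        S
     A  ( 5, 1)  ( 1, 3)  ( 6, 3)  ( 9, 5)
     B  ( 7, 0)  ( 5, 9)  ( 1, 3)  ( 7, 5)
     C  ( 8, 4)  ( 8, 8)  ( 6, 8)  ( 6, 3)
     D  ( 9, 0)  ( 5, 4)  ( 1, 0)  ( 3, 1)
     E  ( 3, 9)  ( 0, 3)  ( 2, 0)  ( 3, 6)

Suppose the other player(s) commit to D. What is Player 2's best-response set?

P2 best: {Q}

u_2(P vs D) = 0
u_2(Q vs D) = 4
u_2(R vs D) = 0
u_2(S vs D) = 1
max payoff 4 at {Q}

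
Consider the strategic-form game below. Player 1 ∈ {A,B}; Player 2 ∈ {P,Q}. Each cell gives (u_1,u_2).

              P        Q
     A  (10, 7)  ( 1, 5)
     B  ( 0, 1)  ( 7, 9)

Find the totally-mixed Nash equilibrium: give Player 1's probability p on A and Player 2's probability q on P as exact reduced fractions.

P1 indiff ⇒ q·10+(1-q)·1 = q·0+(1-q)·7 ⇒ q(10) = (1-q)(6) ⇒ q = 3/8
P2 indiff ⇒ p·7+(1-p)·1 = p·5+(1-p)·9 ⇒ p(2) = (1-p)(8) ⇒ p = 4/5

P1 mixes 4/5 on A; P2 mixes 3/8 on P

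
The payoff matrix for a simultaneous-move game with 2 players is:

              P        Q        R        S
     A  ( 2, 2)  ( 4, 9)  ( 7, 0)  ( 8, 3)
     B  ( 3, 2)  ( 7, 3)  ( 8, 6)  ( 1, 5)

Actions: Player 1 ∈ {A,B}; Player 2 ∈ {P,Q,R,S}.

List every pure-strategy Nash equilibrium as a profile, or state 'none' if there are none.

PSNE = {(B,R)}

(A,P): not NE [P1→B gives 3>2; P2→Q gives 9>2]
(A,Q): not NE [P1→B gives 7>4]
(A,R): not NE [P1→B gives 8>7; P2→Q gives 9>0]
(A,S): not NE [P2→Q gives 9>3]
(B,P): not NE [P2→R gives 6>2]
(B,Q): not NE [P2→R gives 6>3]
(B,R): NE
(B,S): not NE [P1→A gives 8>1; P2→R gives 6>5]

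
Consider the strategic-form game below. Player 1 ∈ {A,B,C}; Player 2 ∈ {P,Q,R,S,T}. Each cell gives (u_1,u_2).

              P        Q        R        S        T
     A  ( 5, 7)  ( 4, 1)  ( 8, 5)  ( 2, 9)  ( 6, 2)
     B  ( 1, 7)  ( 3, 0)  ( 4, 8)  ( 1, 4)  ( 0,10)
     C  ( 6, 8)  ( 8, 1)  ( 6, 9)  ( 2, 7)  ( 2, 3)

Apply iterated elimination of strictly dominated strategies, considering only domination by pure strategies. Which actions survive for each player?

IESDS → P1:{A,C} P2:{P,R,S}

P1 drop B (A beats it: P:5>1 Q:4>3 R:8>4 S:2>1 T:6>0)
P2 drop Q (P beats it: A:7>1 C:8>1)
P2 drop T (P beats it: A:7>2 C:8>3)
P1→{A,C} P2→{P,R,S}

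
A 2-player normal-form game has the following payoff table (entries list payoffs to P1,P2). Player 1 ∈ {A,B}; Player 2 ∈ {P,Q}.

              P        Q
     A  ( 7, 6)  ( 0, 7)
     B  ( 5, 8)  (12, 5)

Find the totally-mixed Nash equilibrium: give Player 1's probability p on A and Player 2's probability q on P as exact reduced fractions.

(p,q) = (3/4, 6/7)

P1 indiff ⇒ q·7+(1-q)·0 = q·5+(1-q)·12 ⇒ q(2) = (1-q)(12) ⇒ q = 6/7
P2 indiff ⇒ p·6+(1-p)·8 = p·7+(1-p)·5 ⇒ p(-1) = (1-p)(-3) ⇒ p = 3/4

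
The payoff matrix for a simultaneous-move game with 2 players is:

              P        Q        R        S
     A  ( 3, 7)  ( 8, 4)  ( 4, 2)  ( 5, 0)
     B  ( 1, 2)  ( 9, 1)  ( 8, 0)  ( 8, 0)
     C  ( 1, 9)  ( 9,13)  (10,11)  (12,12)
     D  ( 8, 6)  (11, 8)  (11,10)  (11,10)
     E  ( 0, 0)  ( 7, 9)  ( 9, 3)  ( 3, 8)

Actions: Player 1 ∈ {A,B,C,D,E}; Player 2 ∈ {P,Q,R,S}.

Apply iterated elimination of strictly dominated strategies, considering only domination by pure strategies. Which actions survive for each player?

P1 drop A (D beats it: P:8>3 Q:11>8 R:11>4 S:11>5)
P1 drop B (D beats it: P:8>1 Q:11>9 R:11>8 S:11>8)
P1 drop E (C beats it: P:1>0 Q:9>7 R:10>9 S:12>3)
P2 drop P (Q beats it: C:13>9 D:8>6)
P1→{C,D} P2→{Q,R,S}

Remaining: P1:{C,D} P2:{Q,R,S}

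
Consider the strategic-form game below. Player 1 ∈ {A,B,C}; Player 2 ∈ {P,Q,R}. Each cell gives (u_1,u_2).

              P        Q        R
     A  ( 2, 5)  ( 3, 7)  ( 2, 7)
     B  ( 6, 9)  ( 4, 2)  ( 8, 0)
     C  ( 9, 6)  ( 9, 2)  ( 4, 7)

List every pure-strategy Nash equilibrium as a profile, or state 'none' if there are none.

(A,P): not NE [P1→C gives 9>2; P2→R gives 7>5]
(A,Q): not NE [P1→C gives 9>3]
(A,R): not NE [P1→B gives 8>2]
(B,P): not NE [P1→C gives 9>6]
(B,Q): not NE [P1→C gives 9>4; P2→P gives 9>2]
(B,R): not NE [P2→P gives 9>0]
(C,P): not NE [P2→R gives 7>6]
(C,Q): not NE [P2→R gives 7>2]
(C,R): not NE [P1→B gives 8>4]

Equilibria: none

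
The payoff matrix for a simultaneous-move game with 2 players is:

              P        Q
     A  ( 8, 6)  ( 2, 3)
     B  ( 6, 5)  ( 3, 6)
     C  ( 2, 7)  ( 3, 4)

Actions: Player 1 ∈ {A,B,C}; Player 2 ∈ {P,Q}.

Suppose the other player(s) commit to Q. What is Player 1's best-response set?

BR_1 = {B,C}

u_1(A vs Q) = 2
u_1(B vs Q) = 3
u_1(C vs Q) = 3
max payoff 3 at {B,C}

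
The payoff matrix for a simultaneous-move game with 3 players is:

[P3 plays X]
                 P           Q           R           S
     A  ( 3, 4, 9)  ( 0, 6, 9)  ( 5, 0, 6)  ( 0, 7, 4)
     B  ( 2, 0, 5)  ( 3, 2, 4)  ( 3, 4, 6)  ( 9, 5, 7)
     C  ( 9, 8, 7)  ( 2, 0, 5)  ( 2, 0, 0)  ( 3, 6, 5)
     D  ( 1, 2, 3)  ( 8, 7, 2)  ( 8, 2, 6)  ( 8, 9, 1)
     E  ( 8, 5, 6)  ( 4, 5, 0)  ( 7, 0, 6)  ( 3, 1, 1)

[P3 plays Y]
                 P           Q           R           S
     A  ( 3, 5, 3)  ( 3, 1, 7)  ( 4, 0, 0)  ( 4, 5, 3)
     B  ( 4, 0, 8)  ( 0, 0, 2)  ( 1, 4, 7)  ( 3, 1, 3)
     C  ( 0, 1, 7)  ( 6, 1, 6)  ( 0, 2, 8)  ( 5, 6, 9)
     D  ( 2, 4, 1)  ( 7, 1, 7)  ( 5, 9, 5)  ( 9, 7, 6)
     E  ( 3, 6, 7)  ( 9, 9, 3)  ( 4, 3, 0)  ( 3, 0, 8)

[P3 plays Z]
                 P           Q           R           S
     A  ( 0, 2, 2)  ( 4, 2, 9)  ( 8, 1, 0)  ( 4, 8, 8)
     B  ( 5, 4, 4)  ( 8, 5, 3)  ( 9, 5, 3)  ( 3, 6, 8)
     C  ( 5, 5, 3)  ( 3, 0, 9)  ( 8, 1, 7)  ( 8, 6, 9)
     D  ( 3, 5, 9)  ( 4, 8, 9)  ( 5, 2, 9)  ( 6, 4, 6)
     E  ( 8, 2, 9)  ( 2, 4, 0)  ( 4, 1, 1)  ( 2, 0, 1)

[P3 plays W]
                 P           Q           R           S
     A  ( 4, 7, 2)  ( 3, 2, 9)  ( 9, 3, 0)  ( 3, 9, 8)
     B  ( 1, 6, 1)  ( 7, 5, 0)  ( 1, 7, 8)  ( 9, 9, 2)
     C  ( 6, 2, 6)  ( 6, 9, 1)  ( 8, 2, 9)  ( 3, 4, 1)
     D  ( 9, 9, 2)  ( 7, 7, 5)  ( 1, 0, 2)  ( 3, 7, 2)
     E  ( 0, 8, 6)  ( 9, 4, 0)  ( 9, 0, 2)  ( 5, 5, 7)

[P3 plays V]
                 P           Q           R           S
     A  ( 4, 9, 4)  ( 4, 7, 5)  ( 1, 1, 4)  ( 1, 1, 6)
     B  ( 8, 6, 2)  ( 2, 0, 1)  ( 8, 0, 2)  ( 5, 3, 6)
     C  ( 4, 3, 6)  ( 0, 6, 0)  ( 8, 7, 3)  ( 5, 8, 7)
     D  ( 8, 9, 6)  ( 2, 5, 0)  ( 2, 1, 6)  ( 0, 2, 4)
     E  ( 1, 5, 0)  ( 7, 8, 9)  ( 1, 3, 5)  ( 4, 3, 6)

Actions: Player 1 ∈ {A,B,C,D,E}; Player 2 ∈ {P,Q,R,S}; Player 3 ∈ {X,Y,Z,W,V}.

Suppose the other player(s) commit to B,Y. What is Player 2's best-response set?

u_2(P vs B,Y) = 0
u_2(Q vs B,Y) = 0
u_2(R vs B,Y) = 4
u_2(S vs B,Y) = 1
max payoff 4 at {R}

P2 best: {R}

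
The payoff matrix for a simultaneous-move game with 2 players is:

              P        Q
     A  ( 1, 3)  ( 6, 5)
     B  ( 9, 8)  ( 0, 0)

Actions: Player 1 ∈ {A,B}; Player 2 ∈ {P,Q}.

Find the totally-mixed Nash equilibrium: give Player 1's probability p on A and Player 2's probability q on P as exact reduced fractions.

P1 indiff ⇒ q·1+(1-q)·6 = q·9+(1-q)·0 ⇒ q(-8) = (1-q)(-6) ⇒ q = 3/7
P2 indiff ⇒ p·3+(1-p)·8 = p·5+(1-p)·0 ⇒ p(-2) = (1-p)(-8) ⇒ p = 4/5

p=4/5, q=3/7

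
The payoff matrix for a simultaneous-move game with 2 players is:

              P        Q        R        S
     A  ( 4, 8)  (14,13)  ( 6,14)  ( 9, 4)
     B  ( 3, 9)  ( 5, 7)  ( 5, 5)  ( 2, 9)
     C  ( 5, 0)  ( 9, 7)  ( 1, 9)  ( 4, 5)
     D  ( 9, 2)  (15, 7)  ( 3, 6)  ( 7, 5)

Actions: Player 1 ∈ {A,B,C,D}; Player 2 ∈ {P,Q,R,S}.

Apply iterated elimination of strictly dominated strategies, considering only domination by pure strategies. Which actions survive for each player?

Survivors P1:{A,D} P2:{Q,R}

P1 drop B (A beats it: P:4>3 Q:14>5 R:6>5 S:9>2)
P1 drop C (D beats it: P:9>5 Q:15>9 R:3>1 S:7>4)
P2 drop P (Q beats it: A:13>8 D:7>2)
P2 drop S (Q beats it: A:13>4 D:7>5)
P1→{A,D} P2→{Q,R}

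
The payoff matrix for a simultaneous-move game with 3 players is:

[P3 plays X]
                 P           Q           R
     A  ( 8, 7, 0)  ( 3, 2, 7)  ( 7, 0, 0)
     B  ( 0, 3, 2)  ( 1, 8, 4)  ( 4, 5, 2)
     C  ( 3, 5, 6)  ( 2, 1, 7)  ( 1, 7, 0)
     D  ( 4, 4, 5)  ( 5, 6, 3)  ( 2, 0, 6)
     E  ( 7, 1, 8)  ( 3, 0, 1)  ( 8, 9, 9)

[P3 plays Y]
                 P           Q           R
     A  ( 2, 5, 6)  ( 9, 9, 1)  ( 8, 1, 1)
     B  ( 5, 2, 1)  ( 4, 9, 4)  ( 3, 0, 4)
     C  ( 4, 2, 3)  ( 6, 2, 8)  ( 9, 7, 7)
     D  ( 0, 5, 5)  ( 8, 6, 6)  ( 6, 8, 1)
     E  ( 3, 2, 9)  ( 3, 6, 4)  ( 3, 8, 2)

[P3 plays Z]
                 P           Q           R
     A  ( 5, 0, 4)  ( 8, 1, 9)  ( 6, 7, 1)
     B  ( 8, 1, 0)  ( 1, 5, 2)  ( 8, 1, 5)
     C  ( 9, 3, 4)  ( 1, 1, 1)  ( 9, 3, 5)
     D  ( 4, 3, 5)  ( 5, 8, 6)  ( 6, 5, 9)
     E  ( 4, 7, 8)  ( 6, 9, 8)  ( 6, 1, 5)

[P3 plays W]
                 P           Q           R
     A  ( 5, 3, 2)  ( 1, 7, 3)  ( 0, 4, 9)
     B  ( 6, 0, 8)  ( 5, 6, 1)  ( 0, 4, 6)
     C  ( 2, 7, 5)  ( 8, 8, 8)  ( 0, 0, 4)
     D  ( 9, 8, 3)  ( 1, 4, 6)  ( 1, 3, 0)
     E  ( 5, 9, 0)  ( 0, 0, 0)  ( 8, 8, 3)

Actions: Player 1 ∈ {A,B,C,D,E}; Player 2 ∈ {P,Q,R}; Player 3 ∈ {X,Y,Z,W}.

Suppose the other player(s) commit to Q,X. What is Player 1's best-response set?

u_1(A vs Q,X) = 3
u_1(B vs Q,X) = 1
u_1(C vs Q,X) = 2
u_1(D vs Q,X) = 5
u_1(E vs Q,X) = 3
max payoff 5 at {D}

P1 best: {D}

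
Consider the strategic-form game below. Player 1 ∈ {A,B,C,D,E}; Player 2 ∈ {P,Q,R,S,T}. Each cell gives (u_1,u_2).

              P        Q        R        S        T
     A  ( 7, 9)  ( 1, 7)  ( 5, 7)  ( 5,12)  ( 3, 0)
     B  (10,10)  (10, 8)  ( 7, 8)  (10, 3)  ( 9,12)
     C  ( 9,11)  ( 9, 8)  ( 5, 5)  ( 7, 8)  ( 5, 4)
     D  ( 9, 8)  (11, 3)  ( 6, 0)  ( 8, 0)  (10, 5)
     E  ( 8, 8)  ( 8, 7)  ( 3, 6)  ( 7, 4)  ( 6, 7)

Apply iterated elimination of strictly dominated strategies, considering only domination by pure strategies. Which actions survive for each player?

P1 drop A (B beats it: P:10>7 Q:10>1 R:7>5 S:10>5 T:9>3)
P1 drop C (B beats it: P:10>9 Q:10>9 R:7>5 S:10>7 T:9>5)
P1 drop E (B beats it: P:10>8 Q:10>8 R:7>3 S:10>7 T:9>6)
P2 drop Q (P beats it: B:10>8 D:8>3)
P2 drop R (P beats it: B:10>8 D:8>0)
P2 drop S (P beats it: B:10>3 D:8>0)
P1→{B,D} P2→{P,T}

IESDS → P1:{B,D} P2:{P,T}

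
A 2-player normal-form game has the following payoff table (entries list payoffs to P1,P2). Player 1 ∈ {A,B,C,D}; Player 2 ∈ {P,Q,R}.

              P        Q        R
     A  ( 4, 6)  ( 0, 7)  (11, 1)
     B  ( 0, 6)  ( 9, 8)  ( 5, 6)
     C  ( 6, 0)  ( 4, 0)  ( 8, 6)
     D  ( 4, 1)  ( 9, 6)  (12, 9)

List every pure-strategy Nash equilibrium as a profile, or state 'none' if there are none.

(A,P): not NE [P1→C gives 6>4; P2→Q gives 7>6]
(A,Q): not NE [P1→D gives 9>0]
(A,R): not NE [P1→D gives 12>11; P2→Q gives 7>1]
(B,P): not NE [P1→C gives 6>0; P2→Q gives 8>6]
(B,Q): NE
(B,R): not NE [P1→D gives 12>5; P2→Q gives 8>6]
(C,P): not NE [P2→R gives 6>0]
(C,Q): not NE [P1→D gives 9>4; P2→R gives 6>0]
(C,R): not NE [P1→D gives 12>8]
(D,P): not NE [P1→C gives 6>4; P2→R gives 9>1]
(D,Q): not NE [P2→R gives 9>6]
(D,R): NE

Nash profiles: (B,Q), (D,R)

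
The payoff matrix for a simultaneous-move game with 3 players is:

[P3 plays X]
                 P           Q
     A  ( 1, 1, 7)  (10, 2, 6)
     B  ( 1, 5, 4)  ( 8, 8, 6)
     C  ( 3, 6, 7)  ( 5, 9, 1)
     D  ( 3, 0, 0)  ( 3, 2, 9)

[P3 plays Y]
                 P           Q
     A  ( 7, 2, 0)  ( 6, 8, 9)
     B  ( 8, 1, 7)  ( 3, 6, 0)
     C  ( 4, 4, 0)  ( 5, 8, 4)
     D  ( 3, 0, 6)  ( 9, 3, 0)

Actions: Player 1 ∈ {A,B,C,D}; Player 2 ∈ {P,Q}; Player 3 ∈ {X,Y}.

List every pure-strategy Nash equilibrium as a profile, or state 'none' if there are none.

PSNE: ∅

(A,P,X): not NE [P1→D gives 3>1; P2→Q gives 2>1]
(A,P,Y): not NE [P1→B gives 8>7; P2→Q gives 8>2; P3→X gives 7>0]
(A,Q,X): not NE [P3→Y gives 9>6]
(A,Q,Y): not NE [P1→D gives 9>6]
(B,P,X): not NE [P1→D gives 3>1; P2→Q gives 8>5; P3→Y gives 7>4]
(B,P,Y): not NE [P2→Q gives 6>1]
(B,Q,X): not NE [P1→A gives 10>8]
(B,Q,Y): not NE [P1→D gives 9>3; P3→X gives 6>0]
(C,P,X): not NE [P2→Q gives 9>6]
(C,P,Y): not NE [P1→B gives 8>4; P2→Q gives 8>4; P3→X gives 7>0]
(C,Q,X): not NE [P1→A gives 10>5; P3→Y gives 4>1]
(C,Q,Y): not NE [P1→D gives 9>5]
(D,P,X): not NE [P2→Q gives 2>0; P3→Y gives 6>0]
(D,P,Y): not NE [P1→B gives 8>3; P2→Q gives 3>0]
(D,Q,X): not NE [P1→A gives 10>3]
(D,Q,Y): not NE [P3→X gives 9>0]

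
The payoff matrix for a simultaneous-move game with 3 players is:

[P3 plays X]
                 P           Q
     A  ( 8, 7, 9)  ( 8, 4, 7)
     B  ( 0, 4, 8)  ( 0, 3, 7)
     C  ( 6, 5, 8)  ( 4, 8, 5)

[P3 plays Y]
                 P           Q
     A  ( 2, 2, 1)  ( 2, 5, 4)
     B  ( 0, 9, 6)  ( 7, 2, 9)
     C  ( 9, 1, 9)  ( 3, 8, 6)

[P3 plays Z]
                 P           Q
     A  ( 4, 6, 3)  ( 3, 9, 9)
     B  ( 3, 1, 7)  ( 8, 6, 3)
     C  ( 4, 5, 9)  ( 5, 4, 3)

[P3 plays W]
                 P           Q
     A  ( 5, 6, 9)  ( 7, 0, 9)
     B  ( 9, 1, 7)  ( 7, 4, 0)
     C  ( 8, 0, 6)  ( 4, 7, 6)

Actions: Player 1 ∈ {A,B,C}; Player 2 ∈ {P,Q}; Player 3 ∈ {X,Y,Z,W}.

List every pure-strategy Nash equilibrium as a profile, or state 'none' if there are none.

PSNE = {(A,P,X), (C,P,Z)}

(A,P,X): NE
(A,P,Y): not NE [P1→C gives 9>2; P2→Q gives 5>2; P3→W gives 9>1]
(A,P,Z): not NE [P2→Q gives 9>6; P3→W gives 9>3]
(A,P,W): not NE [P1→B gives 9>5]
(A,Q,X): not NE [P2→P gives 7>4; P3→W gives 9>7]
(A,Q,Y): not NE [P1→B gives 7>2; P3→W gives 9>4]
(A,Q,Z): not NE [P1→B gives 8>3]
(A,Q,W): not NE [P2→P gives 6>0]
(B,P,X): not NE [P1→A gives 8>0]
(B,P,Y): not NE [P1→C gives 9>0; P3→X gives 8>6]
(B,P,Z): not NE [P1→C gives 4>3; P2→Q gives 6>1; P3→X gives 8>7]
(B,P,W): not NE [P2→Q gives 4>1; P3→X gives 8>7]
(B,Q,X): not NE [P1→A gives 8>0; P2→P gives 4>3; P3→Y gives 9>7]
(B,Q,Y): not NE [P2→P gives 9>2]
(B,Q,Z): not NE [P3→Y gives 9>3]
(B,Q,W): not NE [P3→Y gives 9>0]
(C,P,X): not NE [P1→A gives 8>6; P2→Q gives 8>5; P3→Z gives 9>8]
(C,P,Y): not NE [P2→Q gives 8>1]
(C,P,Z): NE
(C,P,W): not NE [P1→B gives 9>8; P2→Q gives 7>0; P3→Z gives 9>6]
(C,Q,X): not NE [P1→A gives 8>4; P3→W gives 6>5]
(C,Q,Y): not NE [P1→B gives 7>3]
(C,Q,Z): not NE [P1→B gives 8>5; P2→P gives 5>4; P3→W gives 6>3]
(C,Q,W): not NE [P1→B gives 7>4]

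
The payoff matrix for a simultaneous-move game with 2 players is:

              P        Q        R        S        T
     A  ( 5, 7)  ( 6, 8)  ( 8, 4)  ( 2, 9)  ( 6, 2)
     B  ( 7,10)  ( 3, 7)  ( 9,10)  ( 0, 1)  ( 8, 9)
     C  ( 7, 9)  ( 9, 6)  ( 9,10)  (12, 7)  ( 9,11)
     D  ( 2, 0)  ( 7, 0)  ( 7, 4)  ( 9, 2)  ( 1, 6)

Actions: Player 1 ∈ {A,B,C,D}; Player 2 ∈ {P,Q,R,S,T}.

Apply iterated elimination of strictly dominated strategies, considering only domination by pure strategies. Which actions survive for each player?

Remaining: P1:{B,C} P2:{P,R,T}

P1 drop A (C beats it: P:7>5 Q:9>6 R:9>8 S:12>2 T:9>6)
P1 drop D (C beats it: P:7>2 Q:9>7 R:9>7 S:12>9 T:9>1)
P2 drop Q (P beats it: B:10>7 C:9>6)
P2 drop S (P beats it: B:10>1 C:9>7)
P1→{B,C} P2→{P,R,T}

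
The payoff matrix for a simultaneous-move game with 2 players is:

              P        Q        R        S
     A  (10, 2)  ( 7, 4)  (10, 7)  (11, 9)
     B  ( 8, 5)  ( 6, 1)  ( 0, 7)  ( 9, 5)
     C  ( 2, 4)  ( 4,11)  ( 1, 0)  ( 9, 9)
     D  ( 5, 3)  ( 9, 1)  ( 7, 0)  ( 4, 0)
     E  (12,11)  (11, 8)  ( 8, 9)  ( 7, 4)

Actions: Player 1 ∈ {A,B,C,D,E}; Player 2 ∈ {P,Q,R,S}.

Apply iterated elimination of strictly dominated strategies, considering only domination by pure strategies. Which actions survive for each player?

P1 drop B (A beats it: P:10>8 Q:7>6 R:10>0 S:11>9)
P1 drop C (A beats it: P:10>2 Q:7>4 R:10>1 S:11>9)
P1 drop D (E beats it: P:12>5 Q:11>9 R:8>7 S:7>4)
P2 drop Q (R beats it: A:7>4 E:9>8)
P1→{A,E} P2→{P,R,S}

Survivors P1:{A,E} P2:{P,R,S}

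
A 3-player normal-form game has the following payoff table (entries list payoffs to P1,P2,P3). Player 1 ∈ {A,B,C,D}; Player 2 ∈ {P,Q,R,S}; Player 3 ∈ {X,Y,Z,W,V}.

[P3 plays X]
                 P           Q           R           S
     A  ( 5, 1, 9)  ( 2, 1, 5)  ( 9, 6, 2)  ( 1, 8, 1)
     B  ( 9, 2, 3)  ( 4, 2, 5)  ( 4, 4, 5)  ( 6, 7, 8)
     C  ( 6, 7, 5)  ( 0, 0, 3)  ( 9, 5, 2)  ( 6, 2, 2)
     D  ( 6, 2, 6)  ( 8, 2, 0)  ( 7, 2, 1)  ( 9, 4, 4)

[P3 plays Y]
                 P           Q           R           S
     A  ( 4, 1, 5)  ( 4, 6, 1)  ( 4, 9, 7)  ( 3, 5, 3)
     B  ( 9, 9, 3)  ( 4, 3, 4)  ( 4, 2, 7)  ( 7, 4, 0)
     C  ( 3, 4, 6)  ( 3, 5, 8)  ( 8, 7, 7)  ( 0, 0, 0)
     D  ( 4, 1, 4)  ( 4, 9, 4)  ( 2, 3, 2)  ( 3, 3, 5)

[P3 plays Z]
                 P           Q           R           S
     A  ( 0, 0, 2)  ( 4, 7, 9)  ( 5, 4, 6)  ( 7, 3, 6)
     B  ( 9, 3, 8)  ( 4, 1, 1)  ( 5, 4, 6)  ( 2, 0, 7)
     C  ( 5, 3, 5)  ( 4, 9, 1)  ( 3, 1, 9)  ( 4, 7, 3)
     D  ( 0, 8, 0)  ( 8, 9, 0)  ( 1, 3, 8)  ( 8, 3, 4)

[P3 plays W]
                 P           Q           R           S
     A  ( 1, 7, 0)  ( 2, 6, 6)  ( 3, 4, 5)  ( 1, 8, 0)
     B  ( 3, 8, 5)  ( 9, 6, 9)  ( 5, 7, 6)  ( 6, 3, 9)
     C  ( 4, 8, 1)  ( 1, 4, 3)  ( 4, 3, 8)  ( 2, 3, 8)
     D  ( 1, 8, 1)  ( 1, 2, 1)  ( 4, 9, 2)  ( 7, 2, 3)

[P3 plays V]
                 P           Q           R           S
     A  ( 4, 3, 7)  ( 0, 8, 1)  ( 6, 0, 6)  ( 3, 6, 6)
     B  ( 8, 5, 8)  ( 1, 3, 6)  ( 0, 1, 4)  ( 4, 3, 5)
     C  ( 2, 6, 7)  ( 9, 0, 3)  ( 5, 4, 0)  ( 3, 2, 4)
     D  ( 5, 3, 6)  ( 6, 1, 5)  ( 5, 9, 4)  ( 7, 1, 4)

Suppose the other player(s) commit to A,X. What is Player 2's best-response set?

u_2(P vs A,X) = 1
u_2(Q vs A,X) = 1
u_2(R vs A,X) = 6
u_2(S vs A,X) = 8
max payoff 8 at {S}

BR_2 = {S}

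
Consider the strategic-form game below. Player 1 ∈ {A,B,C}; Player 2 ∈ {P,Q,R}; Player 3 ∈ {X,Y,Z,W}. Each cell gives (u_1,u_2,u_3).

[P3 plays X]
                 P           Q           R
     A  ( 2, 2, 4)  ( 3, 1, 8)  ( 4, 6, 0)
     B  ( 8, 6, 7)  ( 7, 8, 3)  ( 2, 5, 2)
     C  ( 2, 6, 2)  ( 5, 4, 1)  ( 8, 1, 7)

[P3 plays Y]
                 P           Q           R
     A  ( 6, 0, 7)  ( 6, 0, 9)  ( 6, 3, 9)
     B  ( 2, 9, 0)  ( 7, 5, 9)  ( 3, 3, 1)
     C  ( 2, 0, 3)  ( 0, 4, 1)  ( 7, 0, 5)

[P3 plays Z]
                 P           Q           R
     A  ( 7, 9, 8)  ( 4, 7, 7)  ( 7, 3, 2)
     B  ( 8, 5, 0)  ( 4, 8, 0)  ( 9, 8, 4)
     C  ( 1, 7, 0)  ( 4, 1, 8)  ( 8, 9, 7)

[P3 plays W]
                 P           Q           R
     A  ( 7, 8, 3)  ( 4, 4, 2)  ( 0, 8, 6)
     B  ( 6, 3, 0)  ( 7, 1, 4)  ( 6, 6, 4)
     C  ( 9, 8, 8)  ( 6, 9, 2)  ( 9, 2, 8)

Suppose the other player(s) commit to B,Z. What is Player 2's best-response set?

u_2(P vs B,Z) = 5
u_2(Q vs B,Z) = 8
u_2(R vs B,Z) = 8
max payoff 8 at {Q,R}

argmax u_2 = {Q,R}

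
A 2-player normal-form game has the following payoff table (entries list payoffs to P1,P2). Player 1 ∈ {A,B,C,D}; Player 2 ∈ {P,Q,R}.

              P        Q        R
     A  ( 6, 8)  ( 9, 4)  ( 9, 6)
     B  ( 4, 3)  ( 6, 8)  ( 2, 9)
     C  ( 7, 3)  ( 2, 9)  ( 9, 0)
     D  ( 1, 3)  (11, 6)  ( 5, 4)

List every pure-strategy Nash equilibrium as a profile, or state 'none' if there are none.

(A,P): not NE [P1→C gives 7>6]
(A,Q): not NE [P1→D gives 11>9; P2→P gives 8>4]
(A,R): not NE [P2→P gives 8>6]
(B,P): not NE [P1→C gives 7>4; P2→R gives 9>3]
(B,Q): not NE [P1→D gives 11>6; P2→R gives 9>8]
(B,R): not NE [P1→C gives 9>2]
(C,P): not NE [P2→Q gives 9>3]
(C,Q): not NE [P1→D gives 11>2]
(C,R): not NE [P2→Q gives 9>0]
(D,P): not NE [P1→C gives 7>1; P2→Q gives 6>3]
(D,Q): NE
(D,R): not NE [P1→C gives 9>5; P2→Q gives 6>4]

Nash profiles: (D,Q)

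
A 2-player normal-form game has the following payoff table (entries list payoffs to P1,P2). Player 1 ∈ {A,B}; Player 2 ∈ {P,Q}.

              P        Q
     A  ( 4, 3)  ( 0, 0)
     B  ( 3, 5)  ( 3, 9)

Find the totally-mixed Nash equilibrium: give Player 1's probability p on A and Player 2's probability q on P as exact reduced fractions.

P1 indiff ⇒ q·4+(1-q)·0 = q·3+(1-q)·3 ⇒ q(1) = (1-q)(3) ⇒ q = 3/4
P2 indiff ⇒ p·3+(1-p)·5 = p·0+(1-p)·9 ⇒ p(3) = (1-p)(4) ⇒ p = 4/7

P1 mixes 4/7 on A; P2 mixes 3/4 on P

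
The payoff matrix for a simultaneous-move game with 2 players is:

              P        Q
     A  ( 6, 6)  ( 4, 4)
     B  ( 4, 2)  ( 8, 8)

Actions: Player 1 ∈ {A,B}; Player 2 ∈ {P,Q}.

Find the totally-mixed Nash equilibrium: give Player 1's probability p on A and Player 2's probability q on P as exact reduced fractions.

(p,q) = (3/4, 2/3)

P1 indiff ⇒ q·6+(1-q)·4 = q·4+(1-q)·8 ⇒ q(2) = (1-q)(4) ⇒ q = 2/3
P2 indiff ⇒ p·6+(1-p)·2 = p·4+(1-p)·8 ⇒ p(2) = (1-p)(6) ⇒ p = 3/4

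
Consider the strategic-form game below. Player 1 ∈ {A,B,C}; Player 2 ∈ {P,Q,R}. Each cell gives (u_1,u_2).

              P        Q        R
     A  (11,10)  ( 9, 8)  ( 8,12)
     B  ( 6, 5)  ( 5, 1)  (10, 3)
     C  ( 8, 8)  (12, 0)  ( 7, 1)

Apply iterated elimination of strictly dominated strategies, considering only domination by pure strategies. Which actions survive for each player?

Remaining: P1:{A,B} P2:{P,R}

P2 drop Q (P beats it: A:10>8 B:5>1 C:8>0)
P1 drop C (A beats it: P:11>8 R:8>7)
P1→{A,B} P2→{P,R}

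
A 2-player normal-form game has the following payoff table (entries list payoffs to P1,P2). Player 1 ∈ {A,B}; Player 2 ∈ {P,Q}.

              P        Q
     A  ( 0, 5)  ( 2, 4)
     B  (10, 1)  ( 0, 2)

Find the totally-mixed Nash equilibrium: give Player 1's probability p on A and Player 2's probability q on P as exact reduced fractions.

p=1/2, q=1/6

P1 indiff ⇒ q·0+(1-q)·2 = q·10+(1-q)·0 ⇒ q(-10) = (1-q)(-2) ⇒ q = 1/6
P2 indiff ⇒ p·5+(1-p)·1 = p·4+(1-p)·2 ⇒ p(1) = (1-p)(1) ⇒ p = 1/2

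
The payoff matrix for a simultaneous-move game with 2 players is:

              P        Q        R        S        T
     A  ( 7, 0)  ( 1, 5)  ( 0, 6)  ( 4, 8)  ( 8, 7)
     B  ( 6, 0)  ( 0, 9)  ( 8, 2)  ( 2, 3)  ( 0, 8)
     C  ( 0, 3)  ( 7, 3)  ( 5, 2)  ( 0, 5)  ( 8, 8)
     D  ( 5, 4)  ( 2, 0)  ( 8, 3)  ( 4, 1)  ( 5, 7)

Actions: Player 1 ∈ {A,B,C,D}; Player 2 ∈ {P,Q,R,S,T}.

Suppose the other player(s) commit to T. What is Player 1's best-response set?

argmax u_1 = {A,C}

u_1(A vs T) = 8
u_1(B vs T) = 0
u_1(C vs T) = 8
u_1(D vs T) = 5
max payoff 8 at {A,C}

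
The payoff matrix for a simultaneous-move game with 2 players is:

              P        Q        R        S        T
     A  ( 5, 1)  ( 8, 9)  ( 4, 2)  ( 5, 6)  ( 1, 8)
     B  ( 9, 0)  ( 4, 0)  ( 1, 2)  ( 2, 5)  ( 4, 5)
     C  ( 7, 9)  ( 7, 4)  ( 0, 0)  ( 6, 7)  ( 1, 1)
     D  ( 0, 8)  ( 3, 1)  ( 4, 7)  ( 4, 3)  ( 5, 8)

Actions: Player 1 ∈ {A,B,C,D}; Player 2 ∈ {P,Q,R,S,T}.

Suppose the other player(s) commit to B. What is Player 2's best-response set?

u_2(P vs B) = 0
u_2(Q vs B) = 0
u_2(R vs B) = 2
u_2(S vs B) = 5
u_2(T vs B) = 5
max payoff 5 at {S,T}

P2 best: {S,T}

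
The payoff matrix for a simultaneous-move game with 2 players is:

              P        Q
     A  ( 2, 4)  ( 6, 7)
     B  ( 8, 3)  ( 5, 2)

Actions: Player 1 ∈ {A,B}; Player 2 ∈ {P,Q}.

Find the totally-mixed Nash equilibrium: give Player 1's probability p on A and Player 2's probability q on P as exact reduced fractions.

P1 indiff ⇒ q·2+(1-q)·6 = q·8+(1-q)·5 ⇒ q(-6) = (1-q)(-1) ⇒ q = 1/7
P2 indiff ⇒ p·4+(1-p)·3 = p·7+(1-p)·2 ⇒ p(-3) = (1-p)(-1) ⇒ p = 1/4

(p,q) = (1/4, 1/7)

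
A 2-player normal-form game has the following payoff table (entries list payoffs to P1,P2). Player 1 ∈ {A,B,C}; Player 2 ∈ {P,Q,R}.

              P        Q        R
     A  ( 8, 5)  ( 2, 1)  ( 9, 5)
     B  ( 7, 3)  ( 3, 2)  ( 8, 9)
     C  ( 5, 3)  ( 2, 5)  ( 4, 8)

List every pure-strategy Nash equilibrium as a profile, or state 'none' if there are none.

NE set: (A,P), (A,R)

(A,P): NE
(A,Q): not NE [P1→B gives 3>2; P2→R gives 5>1]
(A,R): NE
(B,P): not NE [P1→A gives 8>7; P2→R gives 9>3]
(B,Q): not NE [P2→R gives 9>2]
(B,R): not NE [P1→A gives 9>8]
(C,P): not NE [P1→A gives 8>5; P2→R gives 8>3]
(C,Q): not NE [P1→B gives 3>2; P2→R gives 8>5]
(C,R): not NE [P1→A gives 9>4]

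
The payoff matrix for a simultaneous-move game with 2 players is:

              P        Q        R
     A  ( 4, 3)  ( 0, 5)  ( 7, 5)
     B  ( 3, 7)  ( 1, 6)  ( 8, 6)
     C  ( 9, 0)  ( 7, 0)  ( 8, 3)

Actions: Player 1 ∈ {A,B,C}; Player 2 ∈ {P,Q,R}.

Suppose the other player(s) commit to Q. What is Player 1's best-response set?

P1 best: {C}

u_1(A vs Q) = 0
u_1(B vs Q) = 1
u_1(C vs Q) = 7
max payoff 7 at {C}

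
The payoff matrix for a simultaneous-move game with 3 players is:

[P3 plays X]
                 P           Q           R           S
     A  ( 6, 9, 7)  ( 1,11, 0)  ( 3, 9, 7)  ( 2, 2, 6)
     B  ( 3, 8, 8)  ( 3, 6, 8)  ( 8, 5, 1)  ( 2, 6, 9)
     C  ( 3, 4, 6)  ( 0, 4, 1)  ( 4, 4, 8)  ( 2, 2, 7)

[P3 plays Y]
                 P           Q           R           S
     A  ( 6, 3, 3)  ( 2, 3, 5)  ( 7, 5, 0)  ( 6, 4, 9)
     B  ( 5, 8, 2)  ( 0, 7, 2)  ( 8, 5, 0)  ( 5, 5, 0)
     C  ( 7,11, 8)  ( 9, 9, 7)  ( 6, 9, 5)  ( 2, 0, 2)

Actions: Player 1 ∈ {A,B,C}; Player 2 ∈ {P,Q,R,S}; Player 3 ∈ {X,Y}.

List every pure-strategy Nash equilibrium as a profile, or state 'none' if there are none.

(A,P,X): not NE [P2→Q gives 11>9]
(A,P,Y): not NE [P1→C gives 7>6; P2→R gives 5>3; P3→X gives 7>3]
(A,Q,X): not NE [P1→B gives 3>1; P3→Y gives 5>0]
(A,Q,Y): not NE [P1→C gives 9>2; P2→R gives 5>3]
(A,R,X): not NE [P1→B gives 8>3; P2→Q gives 11>9]
(A,R,Y): not NE [P1→B gives 8>7; P3→X gives 7>0]
(A,S,X): not NE [P2→Q gives 11>2; P3→Y gives 9>6]
(A,S,Y): not NE [P2→R gives 5>4]
(B,P,X): not NE [P1→A gives 6>3]
(B,P,Y): not NE [P1→C gives 7>5; P3→X gives 8>2]
(B,Q,X): not NE [P2→P gives 8>6]
(B,Q,Y): not NE [P1→C gives 9>0; P2→P gives 8>7; P3→X gives 8>2]
(B,R,X): not NE [P2→P gives 8>5]
(B,R,Y): not NE [P2→P gives 8>5; P3→X gives 1>0]
(B,S,X): not NE [P2→P gives 8>6]
(B,S,Y): not NE [P1→A gives 6>5; P2→P gives 8>5; P3→X gives 9>0]
(C,P,X): not NE [P1→A gives 6>3; P3→Y gives 8>6]
(C,P,Y): NE
(C,Q,X): not NE [P1→B gives 3>0; P3→Y gives 7>1]
(C,Q,Y): not NE [P2→P gives 11>9]
(C,R,X): not NE [P1→B gives 8>4]
(C,R,Y): not NE [P1→B gives 8>6; P2→P gives 11>9; P3→X gives 8>5]
(C,S,X): not NE [P2→R gives 4>2]
(C,S,Y): not NE [P1→A gives 6>2; P2→P gives 11>0; P3→X gives 7>2]

PSNE = {(C,P,Y)}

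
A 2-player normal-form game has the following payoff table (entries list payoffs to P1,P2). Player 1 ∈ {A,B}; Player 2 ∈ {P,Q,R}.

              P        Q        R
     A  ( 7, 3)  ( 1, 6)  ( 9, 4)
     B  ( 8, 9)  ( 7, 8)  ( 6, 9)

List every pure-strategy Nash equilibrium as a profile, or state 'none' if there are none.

(A,P): not NE [P1→B gives 8>7; P2→Q gives 6>3]
(A,Q): not NE [P1→B gives 7>1]
(A,R): not NE [P2→Q gives 6>4]
(B,P): NE
(B,Q): not NE [P2→R gives 9>8]
(B,R): not NE [P1→A gives 9>6]

PSNE = {(B,P)}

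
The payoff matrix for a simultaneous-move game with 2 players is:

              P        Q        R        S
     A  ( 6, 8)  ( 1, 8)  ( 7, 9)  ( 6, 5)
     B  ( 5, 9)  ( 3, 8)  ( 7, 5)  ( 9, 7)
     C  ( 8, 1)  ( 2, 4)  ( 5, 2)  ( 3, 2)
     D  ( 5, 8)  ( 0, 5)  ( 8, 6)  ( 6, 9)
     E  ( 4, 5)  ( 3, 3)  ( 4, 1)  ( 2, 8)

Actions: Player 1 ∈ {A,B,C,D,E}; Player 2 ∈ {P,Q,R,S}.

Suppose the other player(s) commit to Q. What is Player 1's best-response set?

argmax u_1 = {B,E}

u_1(A vs Q) = 1
u_1(B vs Q) = 3
u_1(C vs Q) = 2
u_1(D vs Q) = 0
u_1(E vs Q) = 3
max payoff 3 at {B,E}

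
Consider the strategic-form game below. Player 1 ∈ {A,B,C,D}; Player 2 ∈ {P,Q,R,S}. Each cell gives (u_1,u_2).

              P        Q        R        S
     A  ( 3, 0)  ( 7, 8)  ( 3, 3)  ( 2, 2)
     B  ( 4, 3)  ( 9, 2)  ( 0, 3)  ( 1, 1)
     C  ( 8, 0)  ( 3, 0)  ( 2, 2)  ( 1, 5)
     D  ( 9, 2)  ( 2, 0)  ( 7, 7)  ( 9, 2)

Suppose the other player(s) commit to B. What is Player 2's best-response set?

argmax u_2 = {P,R}

u_2(P vs B) = 3
u_2(Q vs B) = 2
u_2(R vs B) = 3
u_2(S vs B) = 1
max payoff 3 at {P,R}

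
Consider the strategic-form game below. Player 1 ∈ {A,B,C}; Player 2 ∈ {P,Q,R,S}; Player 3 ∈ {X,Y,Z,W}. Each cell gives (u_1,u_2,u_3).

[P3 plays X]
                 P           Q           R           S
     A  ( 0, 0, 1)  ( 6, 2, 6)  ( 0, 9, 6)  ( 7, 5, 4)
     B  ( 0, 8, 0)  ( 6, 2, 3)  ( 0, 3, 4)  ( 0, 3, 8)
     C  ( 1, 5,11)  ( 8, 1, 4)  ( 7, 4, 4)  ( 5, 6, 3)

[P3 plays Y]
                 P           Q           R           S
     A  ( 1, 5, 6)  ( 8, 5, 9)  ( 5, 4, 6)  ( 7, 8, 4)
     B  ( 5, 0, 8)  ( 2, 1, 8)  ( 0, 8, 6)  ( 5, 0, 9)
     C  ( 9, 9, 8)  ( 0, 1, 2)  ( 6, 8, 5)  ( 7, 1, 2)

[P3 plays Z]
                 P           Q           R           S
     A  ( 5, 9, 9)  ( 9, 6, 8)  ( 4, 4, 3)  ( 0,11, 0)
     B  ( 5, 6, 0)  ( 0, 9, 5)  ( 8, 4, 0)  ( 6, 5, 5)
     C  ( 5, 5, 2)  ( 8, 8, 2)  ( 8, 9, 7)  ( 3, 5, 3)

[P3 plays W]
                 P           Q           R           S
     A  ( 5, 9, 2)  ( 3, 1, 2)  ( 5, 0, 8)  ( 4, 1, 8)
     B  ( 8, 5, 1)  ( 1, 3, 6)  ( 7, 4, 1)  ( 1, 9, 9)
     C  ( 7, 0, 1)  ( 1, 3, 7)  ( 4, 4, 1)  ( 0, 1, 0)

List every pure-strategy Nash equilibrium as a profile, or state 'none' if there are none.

(A,P,X): not NE [P1→C gives 1>0; P2→R gives 9>0; P3→Z gives 9>1]
(A,P,Y): not NE [P1→C gives 9>1; P2→S gives 8>5; P3→Z gives 9>6]
(A,P,Z): not NE [P2→S gives 11>9]
(A,P,W): not NE [P1→B gives 8>5; P3→Z gives 9>2]
(A,Q,X): not NE [P1→C gives 8>6; P2→R gives 9>2; P3→Y gives 9>6]
(A,Q,Y): not NE [P2→S gives 8>5]
(A,Q,Z): not NE [P2→S gives 11>6; P3→Y gives 9>8]
(A,Q,W): not NE [P2→P gives 9>1; P3→Y gives 9>2]
(A,R,X): not NE [P1→C gives 7>0; P3→W gives 8>6]
(A,R,Y): not NE [P1→C gives 6>5; P2→S gives 8>4; P3→W gives 8>6]
(A,R,Z): not NE [P1→C gives 8>4; P2→S gives 11>4; P3→W gives 8>3]
(A,R,W): not NE [P1→B gives 7>5; P2→P gives 9>0]
(A,S,X): not NE [P2→R gives 9>5; P3→W gives 8>4]
(A,S,Y): not NE [P3→W gives 8>4]
(A,S,Z): not NE [P1→B gives 6>0; P3→W gives 8>0]
(A,S,W): not NE [P2→P gives 9>1]
(B,P,X): not NE [P1→C gives 1>0; P3→Y gives 8>0]
(B,P,Y): not NE [P1→C gives 9>5; P2→R gives 8>0]
(B,P,Z): not NE [P2→Q gives 9>6; P3→Y gives 8>0]
(B,P,W): not NE [P2→S gives 9>5; P3→Y gives 8>1]
(B,Q,X): not NE [P1→C gives 8>6; P2→P gives 8>2; P3→Y gives 8>3]
(B,Q,Y): not NE [P1→A gives 8>2; P2→R gives 8>1]
(B,Q,Z): not NE [P1→A gives 9>0; P3→Y gives 8>5]
(B,Q,W): not NE [P1→A gives 3>1; P2→S gives 9>3; P3→Y gives 8>6]
(B,R,X): not NE [P1→C gives 7>0; P2→P gives 8>3; P3→Y gives 6>4]
(B,R,Y): not NE [P1→C gives 6>0]
(B,R,Z): not NE [P2→Q gives 9>4; P3→Y gives 6>0]
(B,R,W): not NE [P2→S gives 9>4; P3→Y gives 6>1]
(B,S,X): not NE [P1→A gives 7>0; P2→P gives 8>3; P3→W gives 9>8]
(B,S,Y): not NE [P1→C gives 7>5; P2→R gives 8>0]
(B,S,Z): not NE [P2→Q gives 9>5; P3→W gives 9>5]
(B,S,W): not NE [P1→A gives 4>1]
(C,P,X): not NE [P2→S gives 6>5]
(C,P,Y): not NE [P3→X gives 11>8]
(C,P,Z): not NE [P2→R gives 9>5; P3→X gives 11>2]
(C,P,W): not NE [P1→B gives 8>7; P2→R gives 4>0; P3→X gives 11>1]
(C,Q,X): not NE [P2→S gives 6>1; P3→W gives 7>4]
(C,Q,Y): not NE [P1→A gives 8>0; P2→P gives 9>1; P3→W gives 7>2]
(C,Q,Z): not NE [P1→A gives 9>8; P2→R gives 9>8; P3→W gives 7>2]
(C,Q,W): not NE [P1→A gives 3>1; P2→R gives 4>3]
(C,R,X): not NE [P2→S gives 6>4; P3→Z gives 7>4]
(C,R,Y): not NE [P2→P gives 9>8; P3→Z gives 7>5]
(C,R,Z): NE
(C,R,W): not NE [P1→B gives 7>4; P3→Z gives 7>1]
(C,S,X): not NE [P1→A gives 7>5]
(C,S,Y): not NE [P2→P gives 9>1; P3→Z gives 3>2]
(C,S,Z): not NE [P1→B gives 6>3; P2→R gives 9>5]
(C,S,W): not NE [P1→A gives 4>0; P2→R gives 4>1; P3→Z gives 3>0]

NE set: (C,R,Z)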